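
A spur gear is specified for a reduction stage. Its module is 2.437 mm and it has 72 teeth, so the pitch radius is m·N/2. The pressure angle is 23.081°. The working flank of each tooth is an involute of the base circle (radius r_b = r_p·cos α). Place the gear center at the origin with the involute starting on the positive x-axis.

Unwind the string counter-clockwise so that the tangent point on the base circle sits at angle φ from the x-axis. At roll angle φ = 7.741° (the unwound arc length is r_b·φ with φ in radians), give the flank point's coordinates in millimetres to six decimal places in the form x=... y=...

pitch radius r_p = m·N/2 = 2.437·72/2 = 87.732000
base radius r_b = r_p·cos α = 87.732000·cos 23.081° = 80.709189
roll angle φ = 7.741° = 0.13510594 rad
x = r_b·(cos φ + φ·sin φ) = 80.709189·(0.99088707 + 0.13510594·0.13469528) = 81.442449
y = r_b·(sin φ − φ·cos φ) = 80.709189·(0.13469528 − 0.13510594·0.99088707) = 0.066227

x=81.442449 y=0.066227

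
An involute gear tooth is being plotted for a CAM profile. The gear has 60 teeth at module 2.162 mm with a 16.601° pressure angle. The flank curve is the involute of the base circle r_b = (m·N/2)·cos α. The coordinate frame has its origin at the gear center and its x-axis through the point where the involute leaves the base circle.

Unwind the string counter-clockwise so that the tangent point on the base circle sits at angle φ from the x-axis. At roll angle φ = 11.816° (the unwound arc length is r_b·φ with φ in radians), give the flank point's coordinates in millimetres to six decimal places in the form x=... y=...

x=63.464217 y=0.180951

pitch radius r_p = m·N/2 = 2.162·60/2 = 64.860000
base radius r_b = r_p·cos α = 64.860000·cos 16.601° = 62.156479
roll angle φ = 11.816° = 0.20622810 rad
x = r_b·(cos φ + φ·sin φ) = 62.156479·(0.97881024 + 0.20622810·0.20476940) = 63.464217
y = r_b·(sin φ − φ·cos φ) = 62.156479·(0.20476940 − 0.20622810·0.97881024) = 0.180951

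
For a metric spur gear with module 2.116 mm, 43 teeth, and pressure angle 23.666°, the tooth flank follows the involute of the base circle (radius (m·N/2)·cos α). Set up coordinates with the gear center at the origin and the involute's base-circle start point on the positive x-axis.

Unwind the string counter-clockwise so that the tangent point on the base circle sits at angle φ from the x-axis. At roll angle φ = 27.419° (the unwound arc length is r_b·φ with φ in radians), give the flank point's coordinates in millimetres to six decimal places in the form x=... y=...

x=46.169519 y=1.487612

pitch radius r_p = m·N/2 = 2.116·43/2 = 45.494000
base radius r_b = r_p·cos α = 45.494000·cos 23.666° = 41.667998
roll angle φ = 27.419° = 0.47855183 rad
x = r_b·(cos φ + φ·sin φ) = 41.667998·(0.88766273 + 0.47855183·0.46049417) = 46.169519
y = r_b·(sin φ − φ·cos φ) = 41.667998·(0.46049417 − 0.47855183·0.88766273) = 1.487612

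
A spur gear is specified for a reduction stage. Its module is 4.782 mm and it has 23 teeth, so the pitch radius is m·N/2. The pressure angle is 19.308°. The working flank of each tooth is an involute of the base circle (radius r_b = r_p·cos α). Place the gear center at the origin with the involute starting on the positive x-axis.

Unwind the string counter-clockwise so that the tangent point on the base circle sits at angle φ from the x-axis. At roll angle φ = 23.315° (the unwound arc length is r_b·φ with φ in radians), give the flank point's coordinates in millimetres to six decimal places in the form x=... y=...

pitch radius r_p = m·N/2 = 4.782·23/2 = 54.993000
base radius r_b = r_p·cos α = 54.993000·cos 19.308° = 51.899907
roll angle φ = 23.315° = 0.40692352 rad
x = r_b·(cos φ + φ·sin φ) = 51.899907·(0.91834280 + 0.40692352·0.39578594) = 56.020625
y = r_b·(sin φ − φ·cos φ) = 51.899907·(0.39578594 − 0.40692352·0.91834280) = 1.146503

x=56.020625 y=1.146503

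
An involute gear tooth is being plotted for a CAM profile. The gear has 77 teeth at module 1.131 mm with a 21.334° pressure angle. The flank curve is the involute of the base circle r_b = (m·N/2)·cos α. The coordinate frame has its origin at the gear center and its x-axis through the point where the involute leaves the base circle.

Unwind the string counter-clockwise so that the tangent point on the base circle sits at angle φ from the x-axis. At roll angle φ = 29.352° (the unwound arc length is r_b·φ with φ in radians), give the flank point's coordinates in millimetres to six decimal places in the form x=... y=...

x=45.537815 y=1.770427

pitch radius r_p = m·N/2 = 1.131·77/2 = 43.543500
base radius r_b = r_p·cos α = 43.543500·cos 21.334° = 40.559704
roll angle φ = 29.352° = 0.51228904 rad
x = r_b·(cos φ + φ·sin φ) = 40.559704·(0.87162476 + 0.51228904·0.49017372) = 45.537815
y = r_b·(sin φ − φ·cos φ) = 40.559704·(0.49017372 − 0.51228904·0.87162476) = 1.770427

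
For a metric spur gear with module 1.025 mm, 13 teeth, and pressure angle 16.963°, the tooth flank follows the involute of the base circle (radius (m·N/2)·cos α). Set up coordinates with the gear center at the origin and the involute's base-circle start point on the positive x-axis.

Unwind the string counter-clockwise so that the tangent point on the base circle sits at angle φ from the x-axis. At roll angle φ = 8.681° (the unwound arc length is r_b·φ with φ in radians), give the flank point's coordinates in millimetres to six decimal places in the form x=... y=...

x=6.445363 y=0.007371

pitch radius r_p = m·N/2 = 1.025·13/2 = 6.662500
base radius r_b = r_p·cos α = 6.662500·cos 16.963° = 6.372637
roll angle φ = 8.681° = 0.15151203 rad
x = r_b·(cos φ + φ·sin φ) = 6.372637·(0.98854399 + 0.15151203·0.15093301) = 6.445363
y = r_b·(sin φ − φ·cos φ) = 6.372637·(0.15093301 − 0.15151203·0.98854399) = 0.007371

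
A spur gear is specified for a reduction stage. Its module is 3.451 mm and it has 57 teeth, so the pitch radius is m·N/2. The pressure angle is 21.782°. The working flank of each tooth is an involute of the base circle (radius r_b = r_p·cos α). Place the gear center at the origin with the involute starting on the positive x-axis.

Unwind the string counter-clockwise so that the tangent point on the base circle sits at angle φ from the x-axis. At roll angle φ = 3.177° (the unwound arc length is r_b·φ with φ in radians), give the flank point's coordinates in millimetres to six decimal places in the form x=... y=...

x=91.471597 y=0.005189

pitch radius r_p = m·N/2 = 3.451·57/2 = 98.353500
base radius r_b = r_p·cos α = 98.353500·cos 21.782° = 91.331301
roll angle φ = 3.177° = 0.05544911 rad
x = r_b·(cos φ + φ·sin φ) = 91.331301·(0.99846309 + 0.05544911·0.05542070) = 91.471597
y = r_b·(sin φ − φ·cos φ) = 91.331301·(0.05542070 − 0.05544911·0.99846309) = 0.005189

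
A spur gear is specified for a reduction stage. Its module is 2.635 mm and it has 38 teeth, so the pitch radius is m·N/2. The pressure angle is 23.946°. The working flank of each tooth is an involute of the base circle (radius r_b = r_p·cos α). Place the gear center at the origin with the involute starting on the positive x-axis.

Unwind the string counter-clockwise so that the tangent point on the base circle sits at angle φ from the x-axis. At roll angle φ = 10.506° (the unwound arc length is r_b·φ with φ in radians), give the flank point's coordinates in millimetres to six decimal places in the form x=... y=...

pitch radius r_p = m·N/2 = 2.635·38/2 = 50.065000
base radius r_b = r_p·cos α = 50.065000·cos 23.946° = 45.755825
roll angle φ = 10.506° = 0.18336429 rad
x = r_b·(cos φ + φ·sin φ) = 45.755825·(0.98323582 + 0.18336429·0.18233849) = 46.518583
y = r_b·(sin φ − φ·cos φ) = 45.755825·(0.18233849 − 0.18336429·0.98323582) = 0.093715

x=46.518583 y=0.093715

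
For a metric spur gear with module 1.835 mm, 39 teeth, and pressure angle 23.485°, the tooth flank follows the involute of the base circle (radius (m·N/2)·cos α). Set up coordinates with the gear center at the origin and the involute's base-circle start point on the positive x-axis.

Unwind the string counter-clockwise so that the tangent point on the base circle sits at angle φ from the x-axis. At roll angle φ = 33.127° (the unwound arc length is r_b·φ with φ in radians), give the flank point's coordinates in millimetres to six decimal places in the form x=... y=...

x=37.853838 y=2.044500

pitch radius r_p = m·N/2 = 1.835·39/2 = 35.782500
base radius r_b = r_p·cos α = 35.782500·cos 23.485° = 32.818436
roll angle φ = 33.127° = 0.57817522 rad
x = r_b·(cos φ + φ·sin φ) = 32.818436·(0.83746128 + 0.57817522·0.54649667) = 37.853838
y = r_b·(sin φ − φ·cos φ) = 32.818436·(0.54649667 − 0.57817522·0.83746128) = 2.044500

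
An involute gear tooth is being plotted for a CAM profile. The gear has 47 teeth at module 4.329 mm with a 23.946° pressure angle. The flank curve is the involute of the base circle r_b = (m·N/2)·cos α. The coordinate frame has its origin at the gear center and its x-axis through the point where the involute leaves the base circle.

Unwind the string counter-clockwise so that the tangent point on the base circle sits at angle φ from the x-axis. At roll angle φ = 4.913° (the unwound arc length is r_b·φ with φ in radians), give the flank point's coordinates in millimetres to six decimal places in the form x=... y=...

x=93.316489 y=0.019525

pitch radius r_p = m·N/2 = 4.329·47/2 = 101.731500
base radius r_b = r_p·cos α = 101.731500·cos 23.946° = 92.975306
roll angle φ = 4.913° = 0.08574803 rad
x = r_b·(cos φ + φ·sin φ) = 92.975306·(0.99632589 + 0.08574803·0.08564298) = 93.316489
y = r_b·(sin φ − φ·cos φ) = 92.975306·(0.08564298 − 0.08574803·0.99632589) = 0.019525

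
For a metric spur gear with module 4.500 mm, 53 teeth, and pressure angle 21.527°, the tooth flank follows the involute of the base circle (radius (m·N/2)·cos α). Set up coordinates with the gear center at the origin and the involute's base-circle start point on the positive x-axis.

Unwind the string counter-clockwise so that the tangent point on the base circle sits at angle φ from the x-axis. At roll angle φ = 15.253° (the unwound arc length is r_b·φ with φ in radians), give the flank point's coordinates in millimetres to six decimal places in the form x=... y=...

x=114.793205 y=0.692710

pitch radius r_p = m·N/2 = 4.500·53/2 = 119.250000
base radius r_b = r_p·cos α = 119.250000·cos 21.527° = 110.931687
roll angle φ = 15.253° = 0.26621507 rad
x = r_b·(cos φ + φ·sin φ) = 110.931687·(0.96477355 + 0.26621507·0.26308173) = 114.793205
y = r_b·(sin φ − φ·cos φ) = 110.931687·(0.26308173 − 0.26621507·0.96477355) = 0.692710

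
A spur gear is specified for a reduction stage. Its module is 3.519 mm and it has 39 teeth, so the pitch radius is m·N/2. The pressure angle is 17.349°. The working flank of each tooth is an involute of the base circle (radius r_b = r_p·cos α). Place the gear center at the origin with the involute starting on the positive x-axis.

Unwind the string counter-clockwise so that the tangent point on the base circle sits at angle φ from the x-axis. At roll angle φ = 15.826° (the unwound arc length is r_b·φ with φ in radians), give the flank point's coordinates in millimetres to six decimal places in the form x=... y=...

x=67.949848 y=0.456604

pitch radius r_p = m·N/2 = 3.519·39/2 = 68.620500
base radius r_b = r_p·cos α = 68.620500·cos 17.349° = 65.498688
roll angle φ = 15.826° = 0.27621581 rad
x = r_b·(cos φ + φ·sin φ) = 65.498688·(0.96209434 + 0.27621581·0.27271686) = 67.949848
y = r_b·(sin φ − φ·cos φ) = 65.498688·(0.27271686 − 0.27621581·0.96209434) = 0.456604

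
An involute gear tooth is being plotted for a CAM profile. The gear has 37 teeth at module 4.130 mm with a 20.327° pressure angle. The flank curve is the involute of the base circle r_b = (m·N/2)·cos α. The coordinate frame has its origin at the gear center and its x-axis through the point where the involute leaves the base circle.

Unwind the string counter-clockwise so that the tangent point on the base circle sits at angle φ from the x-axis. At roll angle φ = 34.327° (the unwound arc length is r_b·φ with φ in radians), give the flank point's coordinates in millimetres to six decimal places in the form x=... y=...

pitch radius r_p = m·N/2 = 4.130·37/2 = 76.405000
base radius r_b = r_p·cos α = 76.405000·cos 20.327° = 71.646905
roll angle φ = 34.327° = 0.59911917 rad
x = r_b·(cos φ + φ·sin φ) = 71.646905·(0.82583265 + 0.59911917·0.56391528) = 83.374435
y = r_b·(sin φ − φ·cos φ) = 71.646905·(0.56391528 − 0.59911917·0.82583265) = 4.953889

x=83.374435 y=4.953889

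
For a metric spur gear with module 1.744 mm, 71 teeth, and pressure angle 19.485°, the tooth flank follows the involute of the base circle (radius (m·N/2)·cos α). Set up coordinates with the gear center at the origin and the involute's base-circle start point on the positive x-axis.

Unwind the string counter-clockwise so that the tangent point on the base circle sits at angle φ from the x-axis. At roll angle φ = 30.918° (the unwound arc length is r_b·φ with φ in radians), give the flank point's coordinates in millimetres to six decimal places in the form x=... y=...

pitch radius r_p = m·N/2 = 1.744·71/2 = 61.912000
base radius r_b = r_p·cos α = 61.912000·cos 19.485° = 58.366229
roll angle φ = 30.918° = 0.53962090 rad
x = r_b·(cos φ + φ·sin φ) = 58.366229·(0.85790353 + 0.53962090·0.51381080) = 66.255392
y = r_b·(sin φ − φ·cos φ) = 58.366229·(0.51381080 − 0.53962090·0.85790353) = 2.968980

x=66.255392 y=2.968980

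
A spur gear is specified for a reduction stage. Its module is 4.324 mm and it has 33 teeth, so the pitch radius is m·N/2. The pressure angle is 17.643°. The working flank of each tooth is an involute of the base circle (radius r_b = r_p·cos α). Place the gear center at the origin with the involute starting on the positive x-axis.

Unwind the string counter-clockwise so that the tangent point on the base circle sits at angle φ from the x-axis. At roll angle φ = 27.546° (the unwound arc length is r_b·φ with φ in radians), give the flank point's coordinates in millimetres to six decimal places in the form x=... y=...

x=75.399443 y=2.460712

pitch radius r_p = m·N/2 = 4.324·33/2 = 71.346000
base radius r_b = r_p·cos α = 71.346000·cos 17.643° = 67.990132
roll angle φ = 27.546° = 0.48076840 rad
x = r_b·(cos φ + φ·sin φ) = 67.990132·(0.88663983 + 0.48076840·0.46246060) = 75.399443
y = r_b·(sin φ − φ·cos φ) = 67.990132·(0.46246060 − 0.48076840·0.88663983) = 2.460712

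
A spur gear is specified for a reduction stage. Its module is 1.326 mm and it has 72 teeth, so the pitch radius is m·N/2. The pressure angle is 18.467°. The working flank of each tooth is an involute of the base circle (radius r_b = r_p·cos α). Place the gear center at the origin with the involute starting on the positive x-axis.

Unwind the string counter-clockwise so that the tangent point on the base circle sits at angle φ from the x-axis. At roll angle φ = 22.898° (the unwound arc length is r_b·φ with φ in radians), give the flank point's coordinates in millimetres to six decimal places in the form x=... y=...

pitch radius r_p = m·N/2 = 1.326·72/2 = 47.736000
base radius r_b = r_p·cos α = 47.736000·cos 18.467° = 45.277894
roll angle φ = 22.898° = 0.39964549 rad
x = r_b·(cos φ + φ·sin φ) = 45.277894·(0.92119899 + 0.39964549·0.38909179) = 48.750608
y = r_b·(sin φ − φ·cos φ) = 45.277894·(0.38909179 − 0.39964549·0.92119899) = 0.948063

x=48.750608 y=0.948063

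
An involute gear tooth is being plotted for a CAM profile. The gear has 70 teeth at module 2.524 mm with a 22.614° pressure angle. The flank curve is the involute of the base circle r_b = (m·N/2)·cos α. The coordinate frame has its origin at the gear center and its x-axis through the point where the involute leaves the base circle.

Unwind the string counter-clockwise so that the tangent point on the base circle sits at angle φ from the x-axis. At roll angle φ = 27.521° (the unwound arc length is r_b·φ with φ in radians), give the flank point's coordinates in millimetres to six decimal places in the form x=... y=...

pitch radius r_p = m·N/2 = 2.524·70/2 = 88.340000
base radius r_b = r_p·cos α = 88.340000·cos 22.614° = 81.548093
roll angle φ = 27.521° = 0.48033206 rad
x = r_b·(cos φ + φ·sin φ) = 81.548093·(0.88684153 + 0.48033206·0.46207369) = 90.419738
y = r_b·(sin φ − φ·cos φ) = 81.548093·(0.46207369 − 0.48033206·0.88684153) = 2.943500

x=90.419738 y=2.943500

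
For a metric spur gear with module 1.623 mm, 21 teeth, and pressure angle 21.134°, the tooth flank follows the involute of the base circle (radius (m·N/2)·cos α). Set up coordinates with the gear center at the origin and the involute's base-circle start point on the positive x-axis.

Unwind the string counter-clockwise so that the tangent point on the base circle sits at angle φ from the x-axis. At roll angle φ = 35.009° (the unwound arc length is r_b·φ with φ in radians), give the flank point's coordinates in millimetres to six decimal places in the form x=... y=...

pitch radius r_p = m·N/2 = 1.623·21/2 = 17.041500
base radius r_b = r_p·cos α = 17.041500·cos 21.134° = 15.895284
roll angle φ = 35.009° = 0.61102232 rad
x = r_b·(cos φ + φ·sin φ) = 15.895284·(0.81906194 + 0.61102232·0.57370510) = 18.591261
y = r_b·(sin φ − φ·cos φ) = 15.895284·(0.57370510 − 0.61102232·0.81906194) = 1.164170

x=18.591261 y=1.164170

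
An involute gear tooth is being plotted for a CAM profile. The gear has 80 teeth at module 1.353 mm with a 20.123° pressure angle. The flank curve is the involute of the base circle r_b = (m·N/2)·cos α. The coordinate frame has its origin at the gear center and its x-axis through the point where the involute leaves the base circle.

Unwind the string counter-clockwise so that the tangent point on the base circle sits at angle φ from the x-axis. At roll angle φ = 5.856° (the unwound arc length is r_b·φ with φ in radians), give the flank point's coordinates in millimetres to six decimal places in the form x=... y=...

x=51.081036 y=0.018066

pitch radius r_p = m·N/2 = 1.353·80/2 = 54.120000
base radius r_b = r_p·cos α = 54.120000·cos 20.123° = 50.816311
roll angle φ = 5.856° = 0.10220648 rad
x = r_b·(cos φ + φ·sin φ) = 50.816311·(0.99478146 + 0.10220648·0.10202863) = 51.081036
y = r_b·(sin φ − φ·cos φ) = 50.816311·(0.10202863 − 0.10220648·0.99478146) = 0.018066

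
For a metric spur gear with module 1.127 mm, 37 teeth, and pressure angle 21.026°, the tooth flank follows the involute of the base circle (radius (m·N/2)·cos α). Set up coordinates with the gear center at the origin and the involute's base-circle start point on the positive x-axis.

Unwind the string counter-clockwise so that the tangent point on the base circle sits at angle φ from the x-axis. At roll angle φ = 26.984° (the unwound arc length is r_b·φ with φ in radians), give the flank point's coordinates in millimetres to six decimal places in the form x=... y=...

x=21.501367 y=0.662732

pitch radius r_p = m·N/2 = 1.127·37/2 = 20.849500
base radius r_b = r_p·cos α = 20.849500·cos 21.026° = 19.461293
roll angle φ = 26.984° = 0.47095965 rad
x = r_b·(cos φ + φ·sin φ) = 19.461293·(0.89113327 + 0.47095965·0.45374167) = 21.501367
y = r_b·(sin φ − φ·cos φ) = 19.461293·(0.45374167 − 0.47095965·0.89113327) = 0.662732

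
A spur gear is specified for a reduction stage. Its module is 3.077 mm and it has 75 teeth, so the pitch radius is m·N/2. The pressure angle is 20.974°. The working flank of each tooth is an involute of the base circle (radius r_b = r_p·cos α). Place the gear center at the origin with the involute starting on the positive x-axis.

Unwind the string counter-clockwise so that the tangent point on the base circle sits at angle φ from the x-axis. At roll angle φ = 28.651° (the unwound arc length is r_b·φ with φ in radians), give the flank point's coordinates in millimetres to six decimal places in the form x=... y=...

x=120.382496 y=4.379429

pitch radius r_p = m·N/2 = 3.077·75/2 = 115.387500
base radius r_b = r_p·cos α = 115.387500·cos 20.974° = 107.742265
roll angle φ = 28.651° = 0.50005428 rad
x = r_b·(cos φ + φ·sin φ) = 107.742265·(0.87755654 + 0.50005428·0.47947318) = 120.382496
y = r_b·(sin φ − φ·cos φ) = 107.742265·(0.47947318 − 0.50005428·0.87755654) = 4.379429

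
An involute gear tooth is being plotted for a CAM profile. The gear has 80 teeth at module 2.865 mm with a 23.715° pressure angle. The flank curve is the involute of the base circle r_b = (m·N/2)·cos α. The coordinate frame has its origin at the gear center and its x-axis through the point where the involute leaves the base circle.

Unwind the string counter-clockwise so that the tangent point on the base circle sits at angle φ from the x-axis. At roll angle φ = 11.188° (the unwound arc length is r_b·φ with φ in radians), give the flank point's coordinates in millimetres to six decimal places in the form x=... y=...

x=106.904164 y=0.259407

pitch radius r_p = m·N/2 = 2.865·80/2 = 114.600000
base radius r_b = r_p·cos α = 114.600000·cos 23.715° = 104.922870
roll angle φ = 11.188° = 0.19526744 rad
x = r_b·(cos φ + φ·sin φ) = 104.922870·(0.98099581 + 0.19526744·0.19402890) = 106.904164
y = r_b·(sin φ − φ·cos φ) = 104.922870·(0.19402890 − 0.19526744·0.98099581) = 0.259407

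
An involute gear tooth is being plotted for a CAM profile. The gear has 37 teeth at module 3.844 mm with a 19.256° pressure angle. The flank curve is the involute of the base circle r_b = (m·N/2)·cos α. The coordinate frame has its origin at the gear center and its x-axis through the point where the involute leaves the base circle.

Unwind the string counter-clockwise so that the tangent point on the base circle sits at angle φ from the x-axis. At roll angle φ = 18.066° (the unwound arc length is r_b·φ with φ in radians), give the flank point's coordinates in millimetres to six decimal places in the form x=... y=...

x=70.390341 y=0.694584

pitch radius r_p = m·N/2 = 3.844·37/2 = 71.114000
base radius r_b = r_p·cos α = 71.114000·cos 19.256° = 67.135491
roll angle φ = 18.066° = 0.31531118 rad
x = r_b·(cos φ + φ·sin φ) = 67.135491·(0.95069992 + 0.31531118·0.31011233) = 70.390341
y = r_b·(sin φ − φ·cos φ) = 67.135491·(0.31011233 − 0.31531118·0.95069992) = 0.694584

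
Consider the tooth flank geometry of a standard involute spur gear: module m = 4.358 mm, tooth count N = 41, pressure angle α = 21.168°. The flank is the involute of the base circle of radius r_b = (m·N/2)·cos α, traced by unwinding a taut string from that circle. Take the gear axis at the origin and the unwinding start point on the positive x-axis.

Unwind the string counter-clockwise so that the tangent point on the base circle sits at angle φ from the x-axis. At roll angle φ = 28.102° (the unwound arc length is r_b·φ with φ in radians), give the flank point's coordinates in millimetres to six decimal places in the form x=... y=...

x=92.737025 y=3.198458

pitch radius r_p = m·N/2 = 4.358·41/2 = 89.339000
base radius r_b = r_p·cos α = 89.339000·cos 21.168° = 83.310907
roll angle φ = 28.102° = 0.49047243 rad
x = r_b·(cos φ + φ·sin φ) = 83.310907·(0.88211042 + 0.49047243·0.47104267) = 92.737025
y = r_b·(sin φ − φ·cos φ) = 83.310907·(0.47104267 − 0.49047243·0.88211042) = 3.198458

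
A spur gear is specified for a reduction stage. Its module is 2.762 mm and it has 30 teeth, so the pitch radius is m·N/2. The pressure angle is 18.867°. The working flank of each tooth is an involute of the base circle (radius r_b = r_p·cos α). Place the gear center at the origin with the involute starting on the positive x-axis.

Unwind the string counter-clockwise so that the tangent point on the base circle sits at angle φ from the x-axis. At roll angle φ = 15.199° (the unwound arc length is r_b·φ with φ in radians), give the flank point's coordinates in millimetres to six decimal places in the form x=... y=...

pitch radius r_p = m·N/2 = 2.762·30/2 = 41.430000
base radius r_b = r_p·cos α = 41.430000·cos 18.867° = 39.204039
roll angle φ = 15.199° = 0.26527259 rad
x = r_b·(cos φ + φ·sin φ) = 39.204039·(0.96502107 + 0.26527259·0.26217234) = 40.559253
y = r_b·(sin φ − φ·cos φ) = 39.204039·(0.26217234 − 0.26527259·0.96502107) = 0.242230

x=40.559253 y=0.242230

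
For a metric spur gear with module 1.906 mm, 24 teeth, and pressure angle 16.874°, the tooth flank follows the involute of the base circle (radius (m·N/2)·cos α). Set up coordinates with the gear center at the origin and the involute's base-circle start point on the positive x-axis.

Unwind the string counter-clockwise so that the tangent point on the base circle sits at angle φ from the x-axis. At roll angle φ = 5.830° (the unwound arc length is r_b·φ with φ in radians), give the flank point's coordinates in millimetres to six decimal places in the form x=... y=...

x=22.000268 y=0.007678

pitch radius r_p = m·N/2 = 1.906·24/2 = 22.872000
base radius r_b = r_p·cos α = 22.872000·cos 16.874° = 21.887255
roll angle φ = 5.830° = 0.10175270 rad
x = r_b·(cos φ + φ·sin φ) = 21.887255·(0.99482766 + 0.10175270·0.10157720) = 22.000268
y = r_b·(sin φ − φ·cos φ) = 21.887255·(0.10157720 − 0.10175270·0.99482766) = 0.007678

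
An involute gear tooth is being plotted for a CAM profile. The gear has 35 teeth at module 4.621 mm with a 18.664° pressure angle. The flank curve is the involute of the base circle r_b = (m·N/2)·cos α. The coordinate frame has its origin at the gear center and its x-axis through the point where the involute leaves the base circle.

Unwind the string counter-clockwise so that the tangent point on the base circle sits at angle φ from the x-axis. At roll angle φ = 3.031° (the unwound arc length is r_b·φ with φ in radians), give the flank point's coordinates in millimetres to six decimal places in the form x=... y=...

pitch radius r_p = m·N/2 = 4.621·35/2 = 80.867500
base radius r_b = r_p·cos α = 80.867500·cos 18.664° = 76.614803
roll angle φ = 3.031° = 0.05290093 rad
x = r_b·(cos φ + φ·sin φ) = 76.614803·(0.99860107 + 0.05290093·0.05287626) = 76.721931
y = r_b·(sin φ − φ·cos φ) = 76.614803·(0.05287626 − 0.05290093·0.99860107) = 0.003780

x=76.721931 y=0.003780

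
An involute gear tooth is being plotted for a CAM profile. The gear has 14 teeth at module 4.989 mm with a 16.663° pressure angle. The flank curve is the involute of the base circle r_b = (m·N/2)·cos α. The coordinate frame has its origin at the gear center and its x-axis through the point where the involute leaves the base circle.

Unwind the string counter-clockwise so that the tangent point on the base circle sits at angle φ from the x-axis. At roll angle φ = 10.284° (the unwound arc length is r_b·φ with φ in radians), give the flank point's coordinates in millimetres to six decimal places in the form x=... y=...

x=33.991102 y=0.064280

pitch radius r_p = m·N/2 = 4.989·14/2 = 34.923000
base radius r_b = r_p·cos α = 34.923000·cos 16.663° = 33.456509
roll angle φ = 10.284° = 0.17948966 rad
x = r_b·(cos φ + φ·sin φ) = 33.456509·(0.98393493 + 0.17948966·0.17852746) = 33.991102
y = r_b·(sin φ − φ·cos φ) = 33.456509·(0.17852746 − 0.17948966·0.98393493) = 0.064280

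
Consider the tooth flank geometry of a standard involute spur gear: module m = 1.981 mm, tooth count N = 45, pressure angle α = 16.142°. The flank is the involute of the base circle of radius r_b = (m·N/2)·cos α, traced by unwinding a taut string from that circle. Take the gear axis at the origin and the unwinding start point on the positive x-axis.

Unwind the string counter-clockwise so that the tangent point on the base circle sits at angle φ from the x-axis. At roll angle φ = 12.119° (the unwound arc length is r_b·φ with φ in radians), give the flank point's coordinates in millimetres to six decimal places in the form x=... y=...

x=43.762331 y=0.134451

pitch radius r_p = m·N/2 = 1.981·45/2 = 44.572500
base radius r_b = r_p·cos α = 44.572500·cos 16.142° = 42.815257
roll angle φ = 12.119° = 0.21151645 rad
x = r_b·(cos φ + φ·sin φ) = 42.815257·(0.97771367 + 0.21151645·0.20994280) = 43.762331
y = r_b·(sin φ − φ·cos φ) = 42.815257·(0.20994280 − 0.21151645·0.97771367) = 0.134451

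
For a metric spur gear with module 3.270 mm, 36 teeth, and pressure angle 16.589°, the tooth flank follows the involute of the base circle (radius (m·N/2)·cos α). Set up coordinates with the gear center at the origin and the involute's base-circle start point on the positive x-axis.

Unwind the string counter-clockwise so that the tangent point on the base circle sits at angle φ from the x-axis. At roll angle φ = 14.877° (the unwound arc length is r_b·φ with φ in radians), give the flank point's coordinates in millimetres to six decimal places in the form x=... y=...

x=58.279733 y=0.326951

pitch radius r_p = m·N/2 = 3.270·36/2 = 58.860000
base radius r_b = r_p·cos α = 58.860000·cos 16.589° = 56.410094
roll angle φ = 14.877° = 0.25965263 rad
x = r_b·(cos φ + φ·sin φ) = 56.410094·(0.96647922 + 0.25965263·0.25674484) = 58.279733
y = r_b·(sin φ − φ·cos φ) = 56.410094·(0.25674484 − 0.25965263·0.96647922) = 0.326951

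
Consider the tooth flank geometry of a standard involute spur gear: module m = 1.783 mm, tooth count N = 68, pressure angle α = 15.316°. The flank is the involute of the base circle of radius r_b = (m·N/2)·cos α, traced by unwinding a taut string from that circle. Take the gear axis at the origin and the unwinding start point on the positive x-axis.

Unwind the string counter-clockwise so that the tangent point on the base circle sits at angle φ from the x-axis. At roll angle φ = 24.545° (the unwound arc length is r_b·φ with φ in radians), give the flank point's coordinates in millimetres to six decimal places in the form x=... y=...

pitch radius r_p = m·N/2 = 1.783·68/2 = 60.622000
base radius r_b = r_p·cos α = 60.622000·cos 15.316° = 58.468930
roll angle φ = 24.545° = 0.42839106 rad
x = r_b·(cos φ + φ·sin φ) = 58.468930·(0.90963529 + 0.42839106·0.41540780) = 63.590357
y = r_b·(sin φ − φ·cos φ) = 58.468930·(0.41540780 − 0.42839106·0.90963529) = 1.504298

x=63.590357 y=1.504298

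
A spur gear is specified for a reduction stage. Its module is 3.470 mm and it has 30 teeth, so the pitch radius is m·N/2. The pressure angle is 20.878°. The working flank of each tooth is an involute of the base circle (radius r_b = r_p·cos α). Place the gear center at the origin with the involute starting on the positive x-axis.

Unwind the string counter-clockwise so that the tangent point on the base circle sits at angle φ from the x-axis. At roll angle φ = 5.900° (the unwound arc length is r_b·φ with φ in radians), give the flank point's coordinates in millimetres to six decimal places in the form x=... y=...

x=48.889629 y=0.017682

pitch radius r_p = m·N/2 = 3.470·30/2 = 52.050000
base radius r_b = r_p·cos α = 52.050000·cos 20.878° = 48.632469
roll angle φ = 5.900° = 0.10297443 rad
x = r_b·(cos φ + φ·sin φ) = 48.632469·(0.99470282 + 0.10297443·0.10279254) = 48.889629
y = r_b·(sin φ − φ·cos φ) = 48.632469·(0.10279254 − 0.10297443·0.99470282) = 0.017682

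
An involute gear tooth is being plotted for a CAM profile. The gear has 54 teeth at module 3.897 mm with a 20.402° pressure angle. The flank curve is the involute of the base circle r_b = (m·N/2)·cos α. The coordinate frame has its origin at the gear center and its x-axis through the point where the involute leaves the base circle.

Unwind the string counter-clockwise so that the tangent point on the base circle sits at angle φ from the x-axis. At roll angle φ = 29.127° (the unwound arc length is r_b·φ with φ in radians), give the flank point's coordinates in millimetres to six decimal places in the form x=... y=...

pitch radius r_p = m·N/2 = 3.897·54/2 = 105.219000
base radius r_b = r_p·cos α = 105.219000·cos 20.402° = 98.618593
roll angle φ = 29.127° = 0.50836205 rad
x = r_b·(cos φ + φ·sin φ) = 98.618593·(0.87354295 + 0.50836205·0.48674708) = 110.550131
y = r_b·(sin φ − φ·cos φ) = 98.618593·(0.48674708 − 0.50836205·0.87354295) = 4.208154

x=110.550131 y=4.208154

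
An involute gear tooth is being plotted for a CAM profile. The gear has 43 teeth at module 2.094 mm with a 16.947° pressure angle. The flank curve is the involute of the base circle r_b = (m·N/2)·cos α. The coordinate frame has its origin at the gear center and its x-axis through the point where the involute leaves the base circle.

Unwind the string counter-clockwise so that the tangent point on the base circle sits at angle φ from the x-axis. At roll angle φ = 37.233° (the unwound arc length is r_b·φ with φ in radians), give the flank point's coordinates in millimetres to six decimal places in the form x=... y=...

pitch radius r_p = m·N/2 = 2.094·43/2 = 45.021000
base radius r_b = r_p·cos α = 45.021000·cos 16.947° = 43.065954
roll angle φ = 37.233° = 0.64983844 rad
x = r_b·(cos φ + φ·sin φ) = 43.065954·(0.79618156 + 0.64983844·0.60505778) = 51.221413
y = r_b·(sin φ − φ·cos φ) = 43.065954·(0.60505778 − 0.64983844·0.79618156) = 3.775523

x=51.221413 y=3.775523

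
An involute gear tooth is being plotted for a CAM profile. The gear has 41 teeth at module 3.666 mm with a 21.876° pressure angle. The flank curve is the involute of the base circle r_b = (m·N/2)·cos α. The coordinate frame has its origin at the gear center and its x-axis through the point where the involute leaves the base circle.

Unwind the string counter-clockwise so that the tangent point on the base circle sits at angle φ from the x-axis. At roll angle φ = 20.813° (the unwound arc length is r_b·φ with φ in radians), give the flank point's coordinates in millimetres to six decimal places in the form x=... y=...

pitch radius r_p = m·N/2 = 3.666·41/2 = 75.153000
base radius r_b = r_p·cos α = 75.153000·cos 21.876° = 69.741414
roll angle φ = 20.813° = 0.36325538 rad
x = r_b·(cos φ + φ·sin φ) = 69.741414·(0.93474508 + 0.36325538·0.35531906) = 74.192076
y = r_b·(sin φ − φ·cos φ) = 69.741414·(0.35531906 − 0.36325538·0.93474508) = 1.099674

x=74.192076 y=1.099674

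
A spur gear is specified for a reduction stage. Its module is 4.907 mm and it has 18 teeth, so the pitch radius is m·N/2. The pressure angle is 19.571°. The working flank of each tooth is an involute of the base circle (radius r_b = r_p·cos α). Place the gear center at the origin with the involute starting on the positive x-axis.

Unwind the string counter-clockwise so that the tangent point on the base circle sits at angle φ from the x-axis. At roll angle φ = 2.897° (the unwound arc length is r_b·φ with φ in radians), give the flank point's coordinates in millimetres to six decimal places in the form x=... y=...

pitch radius r_p = m·N/2 = 4.907·18/2 = 44.163000
base radius r_b = r_p·cos α = 44.163000·cos 19.571° = 41.611576
roll angle φ = 2.897° = 0.05056219 rad
x = r_b·(cos φ + φ·sin φ) = 41.611576·(0.99872200 + 0.05056219·0.05054065) = 41.664733
y = r_b·(sin φ − φ·cos φ) = 41.611576·(0.05054065 − 0.05056219·0.99872200) = 0.001793

x=41.664733 y=0.001793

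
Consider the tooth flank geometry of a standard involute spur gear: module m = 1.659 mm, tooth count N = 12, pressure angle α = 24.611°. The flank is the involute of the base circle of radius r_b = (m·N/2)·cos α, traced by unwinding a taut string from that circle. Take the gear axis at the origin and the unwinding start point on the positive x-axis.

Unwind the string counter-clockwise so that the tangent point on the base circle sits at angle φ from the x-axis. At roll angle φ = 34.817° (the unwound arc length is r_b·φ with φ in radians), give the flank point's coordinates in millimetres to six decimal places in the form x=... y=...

pitch radius r_p = m·N/2 = 1.659·12/2 = 9.954000
base radius r_b = r_p·cos α = 9.954000·cos 24.611° = 9.049741
roll angle φ = 34.817° = 0.60767129 rad
x = r_b·(cos φ + φ·sin φ) = 9.049741·(0.82097984 + 0.60767129·0.57095718) = 10.569501
y = r_b·(sin φ − φ·cos φ) = 9.049741·(0.57095718 − 0.60767129·0.82097984) = 0.652227

x=10.569501 y=0.652227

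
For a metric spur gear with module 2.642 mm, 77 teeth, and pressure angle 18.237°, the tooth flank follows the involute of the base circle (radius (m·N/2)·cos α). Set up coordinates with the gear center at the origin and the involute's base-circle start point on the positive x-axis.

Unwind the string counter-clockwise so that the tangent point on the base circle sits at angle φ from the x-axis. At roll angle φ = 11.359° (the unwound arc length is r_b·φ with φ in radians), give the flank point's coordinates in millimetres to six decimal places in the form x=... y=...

pitch radius r_p = m·N/2 = 2.642·77/2 = 101.717000
base radius r_b = r_p·cos α = 101.717000·cos 18.237° = 96.607771
roll angle φ = 11.359° = 0.19825195 rad
x = r_b·(cos φ + φ·sin φ) = 96.607771·(0.98041236 + 0.19825195·0.19695582) = 98.487685
y = r_b·(sin φ − φ·cos φ) = 96.607771·(0.19695582 − 0.19825195·0.98041236) = 0.249940

x=98.487685 y=0.249940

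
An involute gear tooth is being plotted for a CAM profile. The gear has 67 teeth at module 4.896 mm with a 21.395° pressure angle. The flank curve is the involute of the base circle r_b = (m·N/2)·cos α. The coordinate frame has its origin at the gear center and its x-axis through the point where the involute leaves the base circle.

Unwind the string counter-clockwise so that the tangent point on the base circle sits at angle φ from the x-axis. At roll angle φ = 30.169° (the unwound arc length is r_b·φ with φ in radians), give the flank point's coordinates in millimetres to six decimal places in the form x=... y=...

x=172.438469 y=7.227387

pitch radius r_p = m·N/2 = 4.896·67/2 = 164.016000
base radius r_b = r_p·cos α = 164.016000·cos 21.395° = 152.713273
roll angle φ = 30.169° = 0.52654838 rad
x = r_b·(cos φ + φ·sin φ) = 152.713273·(0.86454684 + 0.52654838·0.50255226) = 172.438469
y = r_b·(sin φ − φ·cos φ) = 152.713273·(0.50255226 − 0.52654838·0.86454684) = 7.227387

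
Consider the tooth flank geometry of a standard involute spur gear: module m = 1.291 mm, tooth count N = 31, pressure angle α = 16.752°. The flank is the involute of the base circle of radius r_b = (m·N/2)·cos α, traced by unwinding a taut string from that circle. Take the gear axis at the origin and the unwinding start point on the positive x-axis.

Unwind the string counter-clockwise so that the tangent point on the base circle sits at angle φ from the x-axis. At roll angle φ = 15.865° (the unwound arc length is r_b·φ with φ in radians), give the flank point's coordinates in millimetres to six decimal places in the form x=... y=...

pitch radius r_p = m·N/2 = 1.291·31/2 = 20.010500
base radius r_b = r_p·cos α = 20.010500·cos 16.752° = 19.161280
roll angle φ = 15.865° = 0.27689649 rad
x = r_b·(cos φ + φ·sin φ) = 19.161280·(0.96190848 + 0.27689649·0.27337167) = 19.881824
y = r_b·(sin φ − φ·cos φ) = 19.161280·(0.27337167 − 0.27689649·0.96190848) = 0.134562

x=19.881824 y=0.134562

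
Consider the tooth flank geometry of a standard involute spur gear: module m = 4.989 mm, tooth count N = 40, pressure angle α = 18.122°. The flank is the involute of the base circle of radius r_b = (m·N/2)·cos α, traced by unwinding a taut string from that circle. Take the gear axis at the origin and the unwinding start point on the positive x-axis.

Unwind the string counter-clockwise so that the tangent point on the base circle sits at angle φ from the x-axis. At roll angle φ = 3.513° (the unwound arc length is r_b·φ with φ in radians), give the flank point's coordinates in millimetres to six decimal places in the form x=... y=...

pitch radius r_p = m·N/2 = 4.989·40/2 = 99.780000
base radius r_b = r_p·cos α = 99.780000·cos 18.122° = 94.830550
roll angle φ = 3.513° = 0.06131342 rad
x = r_b·(cos φ + φ·sin φ) = 94.830550·(0.99812092 + 0.06131342·0.06127501) = 95.008632
y = r_b·(sin φ − φ·cos φ) = 94.830550·(0.06127501 − 0.06131342·0.99812092) = 0.007283

x=95.008632 y=0.007283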